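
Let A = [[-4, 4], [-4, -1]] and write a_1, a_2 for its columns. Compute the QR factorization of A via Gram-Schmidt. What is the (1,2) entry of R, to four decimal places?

r_{12} = -2.1213

a_1 = (-4, -4); ‖a_1‖ = 5.6569, so e_1 = (-0.7071, -0.7071).
r_{12} = e_1·a_2 = -2.1213.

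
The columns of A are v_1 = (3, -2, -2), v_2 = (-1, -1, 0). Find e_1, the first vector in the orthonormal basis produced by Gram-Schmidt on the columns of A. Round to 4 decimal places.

e_1 = (0.7276, -0.4851, -0.4851)

v_1 = (3, -2, -2); ‖v_1‖ = 4.1231, so e_1 = (0.7276, -0.4851, -0.4851).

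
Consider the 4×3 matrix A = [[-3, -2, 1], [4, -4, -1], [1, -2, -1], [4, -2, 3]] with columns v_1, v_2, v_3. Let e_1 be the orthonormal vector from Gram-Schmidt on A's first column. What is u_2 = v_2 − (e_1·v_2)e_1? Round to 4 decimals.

u_2 = (-3.4286, -2.0952, -1.5238, -0.0952)

v_1 = (-3, 4, 1, 4); ‖v_1‖ = 6.4807, so e_1 = (-0.4629, 0.6172, 0.1543, 0.6172).
e_1·v_2 = (-0.4629)·(-2) + 0.6172·(-4) + 0.1543·(-2) + 0.6172·(-2) = -3.0861.
u_2 = v_2 + 3.0861·e_1 = (-3.4286, -2.0952, -1.5238, -0.0952).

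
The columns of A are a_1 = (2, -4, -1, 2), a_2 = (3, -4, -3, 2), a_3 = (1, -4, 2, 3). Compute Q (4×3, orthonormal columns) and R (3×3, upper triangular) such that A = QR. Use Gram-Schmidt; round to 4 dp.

a_1 = (2, -4, -1, 2); ‖a_1‖ = 5.0000, so e_1 = (0.4000, -0.8000, -0.2000, 0.4000).
e_1·a_2 = 0.4000·3 + (-0.8000)·(-4) + (-0.2000)·(-3) + 0.4000·2 = 5.8000.
u_2 = a_2 − 5.8000·e_1 = (0.6800, 0.6400, -1.8400, -0.3200).
‖u_2‖ = 2.0881, so e_2 = (0.3257, 0.3065, -0.8812, -0.1533).
e_1·a_3 = 0.4000·1 + (-0.8000)·(-4) + (-0.2000)·2 + 0.4000·3 = 4.4000; e_2·a_3 = 0.3257·1 + 0.3065·(-4) + (-0.8812)·2 + (-0.1533)·3 = -3.1225.
u_3 = a_3 − 4.4000·e_1 + 3.1225·e_2 = (0.2569, 0.4771, 0.1284, 0.7615).
‖u_3‖ = 0.9433, so e_3 = (0.2723, 0.5057, 0.1362, 0.8072).

Q = [[0.4000, 0.3257, 0.2723], [-0.8000, 0.3065, 0.5057], [-0.2000, -0.8812, 0.1362], [0.4000, -0.1533, 0.8072]], R = [[5.0000, 5.8000, 4.4000], [0.0000, 2.0881, -3.1225], [0.0000, 0.0000, 0.9433]]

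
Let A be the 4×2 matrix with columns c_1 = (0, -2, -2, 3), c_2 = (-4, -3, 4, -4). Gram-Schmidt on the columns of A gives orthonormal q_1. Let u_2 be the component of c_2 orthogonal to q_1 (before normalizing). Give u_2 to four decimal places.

u_2 = (-4.0000, -4.6471, 2.3529, -1.5294)

c_1 = (0, -2, -2, 3); ‖c_1‖ = 4.1231, so q_1 = (0.0000, -0.4851, -0.4851, 0.7276).
q_1·c_2 = 0.0000·(-4) + (-0.4851)·(-3) + (-0.4851)·4 + 0.7276·(-4) = -3.3955.
u_2 = c_2 + 3.3955·q_1 = (-4.0000, -4.6471, 2.3529, -1.5294).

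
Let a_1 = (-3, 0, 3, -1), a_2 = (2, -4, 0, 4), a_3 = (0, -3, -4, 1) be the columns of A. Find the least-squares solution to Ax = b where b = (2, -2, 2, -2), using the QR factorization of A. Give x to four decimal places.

a_1 = (-3, 0, 3, -1); ‖a_1‖ = 4.3589, so e_1 = (-0.6882, 0.0000, 0.6882, -0.2294).
e_1·a_2 = (-0.6882)·2 + 0.0000·(-4) + 0.6882·0 + (-0.2294)·4 = -2.2942.
u_2 = a_2 + 2.2942·e_1 = (0.4211, -4.0000, 1.5789, 3.4737).
‖u_2‖ = 5.5441, so e_2 = (0.0759, -0.7215, 0.2848, 0.6266).
e_1·a_3 = (-0.6882)·0 + 0.0000·(-3) + 0.6882·(-4) + (-0.2294)·1 = -2.9824; e_2·a_3 = 0.0759·0 + (-0.7215)·(-3) + 0.2848·(-4) + 0.6266·1 = 1.6518.
u_3 = a_3 + 2.9824·e_1 − 1.6518·e_2 = (-2.1781, -1.8082, -2.4178, -0.7192).
‖u_3‖ = 3.7917, so e_3 = (-0.5744, -0.4769, -0.6377, -0.1897).
Qᵀb = (0.4588, 0.9114, -1.0911).
Back-substitute: x_3 = -1.0911/3.7917 = -0.2878.
x_2 = (0.9114 − 1.6518·(-0.2878))/5.5441 = 0.2501.
x_1 = (0.4588 + 2.2942·0.2501 + 2.9824·(-0.2878))/4.3589 = 0.0400.

x = (0.0400, 0.2501, -0.2878)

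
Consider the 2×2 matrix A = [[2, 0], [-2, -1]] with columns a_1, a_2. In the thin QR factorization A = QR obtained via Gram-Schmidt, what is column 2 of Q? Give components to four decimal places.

q_2 = (-0.7071, -0.7071)

a_1 = (2, -2); ‖a_1‖ = 2.8284, so q_1 = (0.7071, -0.7071).
q_1·a_2 = 0.7071·0 + (-0.7071)·(-1) = 0.7071.
u_2 = a_2 − 0.7071·q_1 = (-0.5000, -0.5000).
‖u_2‖ = 0.7071, so q_2 = (-0.7071, -0.7071).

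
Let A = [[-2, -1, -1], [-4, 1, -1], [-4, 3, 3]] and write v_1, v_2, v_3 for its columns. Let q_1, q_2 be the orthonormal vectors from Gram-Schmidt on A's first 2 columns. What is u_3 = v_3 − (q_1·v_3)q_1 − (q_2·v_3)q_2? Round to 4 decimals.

u_3 = (0.8000, -1.0000, 0.6000)

q_1 = v_1/‖v_1‖ = (-2, -4, -4)/6.0000 = (-0.3333, -0.6667, -0.6667).
r_{12} = q_1·v_2 = -2.3333.
u_2 = v_2 + 2.3333·q_1 = (-1.7778, -0.5556, 1.4444).
‖u_2‖ = 2.3570, so q_2 = (-0.7542, -0.2357, 0.6128).
r_{13} = q_1·v_3 = -1.0000; r_{23} = q_2·v_3 = 2.8284.
u_3 = v_3 + 1.0000·q_1 − 2.8284·q_2 = (0.8000, -1.0000, 0.6000).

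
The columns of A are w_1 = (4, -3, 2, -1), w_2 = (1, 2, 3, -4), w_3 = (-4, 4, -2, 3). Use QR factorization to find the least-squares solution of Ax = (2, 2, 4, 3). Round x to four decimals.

w_1 = (4, -3, 2, -1); ‖w_1‖ = 5.4772, so e_1 = (0.7303, -0.5477, 0.3651, -0.1826).
e_1·w_2 = 0.7303·1 + (-0.5477)·2 + 0.3651·3 + (-0.1826)·(-4) = 1.4606.
u_2 = w_2 − 1.4606·e_1 = (-0.0667, 2.8000, 2.4667, -3.7333).
‖u_2‖ = 5.2789, so e_2 = (-0.0126, 0.5304, 0.4673, -0.7072).
e_1·w_3 = 0.7303·(-4) + (-0.5477)·4 + 0.3651·(-2) + (-0.1826)·3 = -6.3901; e_2·w_3 = (-0.0126)·(-4) + 0.5304·4 + 0.4673·(-2) + (-0.7072)·3 = -0.8840.
u_3 = w_3 + 6.3901·e_1 + 0.8840·e_2 = (0.6555, 0.9689, 0.7464, 1.2081).
‖u_3‖ = 1.8399, so e_3 = (0.3563, 0.5266, 0.4057, 0.6566).
Qᵀb = (1.2780, 0.7830, 5.3584).
Back-substitute: x_3 = 5.3584/1.8399 = 2.9124.
x_2 = (0.7830 + 0.8840·2.9124)/5.2789 = 0.6360.
x_1 = (1.2780 − 1.4606·0.6360 + 6.3901·2.9124)/5.4772 = 3.4615.

x = (3.4615, 0.6360, 2.9124)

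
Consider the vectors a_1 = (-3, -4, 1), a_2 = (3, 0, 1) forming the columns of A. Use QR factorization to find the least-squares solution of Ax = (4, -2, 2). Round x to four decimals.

a_1 = (-3, -4, 1); ‖a_1‖ = 5.0990, so q_1 = (-0.5883, -0.7845, 0.1961).
q_1·a_2 = (-0.5883)·3 + (-0.7845)·0 + 0.1961·1 = -1.5689.
u_2 = a_2 + 1.5689·q_1 = (2.0769, -1.2308, 1.3077).
‖u_2‖ = 2.7456, so q_2 = (0.7564, -0.4483, 0.4763).
Qᵀb = (-0.3922, 4.8749).
Back-substitute: x_2 = 4.8749/2.7456 = 1.7755.
x_1 = (-0.3922 + 1.5689·1.7755)/5.0990 = 0.4694.

x = (0.4694, 1.7755)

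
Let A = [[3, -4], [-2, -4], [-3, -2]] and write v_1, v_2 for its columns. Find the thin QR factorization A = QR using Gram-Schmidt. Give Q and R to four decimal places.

Q = [[0.6396, -0.7139], [-0.4264, -0.6380], [-0.6396, -0.2886]], R = [[4.6904, 0.4264], [0.0000, 5.9848]]

e_1 = v_1/‖v_1‖ = (3, -2, -3)/4.6904 = (0.6396, -0.4264, -0.6396).
r_{12} = e_1·v_2 = 0.4264.
u_2 = v_2 − 0.4264·e_1 = (-4.2727, -3.8182, -1.7273).
‖u_2‖ = 5.9848, so e_2 = (-0.7139, -0.6380, -0.2886).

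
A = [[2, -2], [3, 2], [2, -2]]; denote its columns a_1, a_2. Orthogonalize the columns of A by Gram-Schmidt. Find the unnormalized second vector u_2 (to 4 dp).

a_1 = (2, 3, 2); ‖a_1‖ = 4.1231, so e_1 = (0.4851, 0.7276, 0.4851).
e_1·a_2 = 0.4851·(-2) + 0.7276·2 + 0.4851·(-2) = -0.4851.
u_2 = a_2 + 0.4851·e_1 = (-1.7647, 2.3529, -1.7647).

u_2 = (-1.7647, 2.3529, -1.7647)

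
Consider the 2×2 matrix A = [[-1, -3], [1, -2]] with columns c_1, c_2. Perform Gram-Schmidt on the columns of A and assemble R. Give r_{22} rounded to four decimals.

c_1 = (-1, 1); ‖c_1‖ = 1.4142, so q_1 = (-0.7071, 0.7071).
q_1·c_2 = (-0.7071)·(-3) + 0.7071·(-2) = 0.7071.
u_2 = c_2 − 0.7071·q_1 = (-2.5000, -2.5000).
r_{22} = ‖u_2‖ = 3.5355.

r_{22} = 3.5355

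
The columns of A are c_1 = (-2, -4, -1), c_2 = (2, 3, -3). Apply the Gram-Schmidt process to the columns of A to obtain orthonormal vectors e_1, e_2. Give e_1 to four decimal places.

e_1 = (-0.4364, -0.8729, -0.2182)

c_1 = (-2, -4, -1); ‖c_1‖ = 4.5826, so e_1 = (-0.4364, -0.8729, -0.2182).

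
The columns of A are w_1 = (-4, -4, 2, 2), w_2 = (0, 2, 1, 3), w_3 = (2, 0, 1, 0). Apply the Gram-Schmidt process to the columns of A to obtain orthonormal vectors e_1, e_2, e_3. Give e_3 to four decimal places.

e_3 = (0.6975, -0.3701, 0.6121, 0.0427)

w_1 = (-4, -4, 2, 2); ‖w_1‖ = 6.3246, so e_1 = (-0.6325, -0.6325, 0.3162, 0.3162).
e_1·w_2 = (-0.6325)·0 + (-0.6325)·2 + 0.3162·1 + 0.3162·3 = 0.0000.
u_2 = w_2 − 0.0000·e_1 = (0.0000, 2.0000, 1.0000, 3.0000).
‖u_2‖ = 3.7417, so e_2 = (0.0000, 0.5345, 0.2673, 0.8018).
e_1·w_3 = (-0.6325)·2 + (-0.6325)·0 + 0.3162·1 + 0.3162·0 = -0.9487; e_2·w_3 = 0.0000·2 + 0.5345·0 + 0.2673·1 + 0.8018·0 = 0.2673.
u_3 = w_3 + 0.9487·e_1 − 0.2673·e_2 = (1.4000, -0.7429, 1.2286, 0.0857).
‖u_3‖ = 2.0071, so e_3 = (0.6975, -0.3701, 0.6121, 0.0427).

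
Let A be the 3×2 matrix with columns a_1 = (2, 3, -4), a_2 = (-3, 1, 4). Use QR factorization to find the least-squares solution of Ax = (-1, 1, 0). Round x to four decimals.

e_1 = a_1/‖a_1‖ = (2, 3, -4)/5.3852 = (0.3714, 0.5571, -0.7428).
r_{12} = e_1·a_2 = -3.5282.
u_2 = a_2 + 3.5282·e_1 = (-1.6897, 2.9655, 1.3793).
‖u_2‖ = 3.6813, so e_2 = (-0.4590, 0.8056, 0.3747).
Qᵀb = (0.1857, 1.2646).
Back-substitute: x_2 = 1.2646/3.6813 = 0.3435.
x_1 = (0.1857 + 3.5282·0.3435)/5.3852 = 0.2595.

x = (0.2595, 0.3435)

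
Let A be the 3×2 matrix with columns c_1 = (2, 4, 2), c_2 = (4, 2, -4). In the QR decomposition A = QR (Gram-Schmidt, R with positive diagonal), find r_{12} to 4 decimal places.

r_{12} = 1.6330

c_1 = (2, 4, 2); ‖c_1‖ = 4.8990, so q_1 = (0.4082, 0.8165, 0.4082).
r_{12} = q_1·c_2 = 1.6330.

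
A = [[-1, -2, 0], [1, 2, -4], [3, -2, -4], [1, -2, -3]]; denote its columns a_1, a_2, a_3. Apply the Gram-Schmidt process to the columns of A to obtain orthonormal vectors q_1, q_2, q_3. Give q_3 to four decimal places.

a_1 = (-1, 1, 3, 1); ‖a_1‖ = 3.4641, so q_1 = (-0.2887, 0.2887, 0.8660, 0.2887).
q_1·a_2 = (-0.2887)·(-2) + 0.2887·2 + 0.8660·(-2) + 0.2887·(-2) = -1.1547.
u_2 = a_2 + 1.1547·q_1 = (-2.3333, 2.3333, -1.0000, -1.6667).
‖u_2‖ = 3.8297, so q_2 = (-0.6093, 0.6093, -0.2611, -0.4352).
q_1·a_3 = (-0.2887)·0 + 0.2887·(-4) + 0.8660·(-4) + 0.2887·(-3) = -5.4848; q_2·a_3 = (-0.6093)·0 + 0.6093·(-4) + (-0.2611)·(-4) + (-0.4352)·(-3) = -0.0870.
u_3 = a_3 + 5.4848·q_1 + 0.0870·q_2 = (-1.6364, -2.3636, 0.7273, -1.4545).
‖u_3‖ = 3.3029, so q_3 = (-0.4954, -0.7156, 0.2202, -0.4404).

q_3 = (-0.4954, -0.7156, 0.2202, -0.4404)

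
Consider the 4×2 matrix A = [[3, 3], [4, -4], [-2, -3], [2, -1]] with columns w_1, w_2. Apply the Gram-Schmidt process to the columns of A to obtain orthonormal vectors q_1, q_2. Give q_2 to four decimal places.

q_2 = (0.5554, -0.6171, -0.5399, -0.1388)

w_1 = (3, 4, -2, 2); ‖w_1‖ = 5.7446, so q_1 = (0.5222, 0.6963, -0.3482, 0.3482).
q_1·w_2 = 0.5222·3 + 0.6963·(-4) + (-0.3482)·(-3) + 0.3482·(-1) = -0.5222.
u_2 = w_2 + 0.5222·q_1 = (3.2727, -3.6364, -3.1818, -0.8182).
‖u_2‖ = 5.8930, so q_2 = (0.5554, -0.6171, -0.5399, -0.1388).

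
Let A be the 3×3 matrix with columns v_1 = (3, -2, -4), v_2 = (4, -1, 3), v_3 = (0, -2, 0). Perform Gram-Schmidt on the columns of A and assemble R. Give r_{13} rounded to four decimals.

v_1 = (3, -2, -4); ‖v_1‖ = 5.3852, so q_1 = (0.5571, -0.3714, -0.7428).
r_{13} = q_1·v_3 = 0.7428.

r_{13} = 0.7428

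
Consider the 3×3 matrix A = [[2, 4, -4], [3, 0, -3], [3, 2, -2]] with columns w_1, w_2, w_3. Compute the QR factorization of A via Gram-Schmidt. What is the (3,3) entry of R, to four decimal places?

r_{33} = 1.5364

q_1 = w_1/‖w_1‖ = (2, 3, 3)/4.6904 = (0.4264, 0.6396, 0.6396).
r_{12} = q_1·w_2 = 2.9848.
u_2 = w_2 − 2.9848·q_1 = (2.7273, -1.9091, 0.0909).
‖u_2‖ = 3.3303, so q_2 = (0.8189, -0.5732, 0.0273).
r_{13} = q_1·w_3 = -4.9036; r_{23} = q_2·w_3 = -1.6106.
u_3 = w_3 + 4.9036·q_1 + 1.6106·q_2 = (-0.5902, -0.7869, 1.1803).
r_{33} = ‖u_3‖ = 1.5364.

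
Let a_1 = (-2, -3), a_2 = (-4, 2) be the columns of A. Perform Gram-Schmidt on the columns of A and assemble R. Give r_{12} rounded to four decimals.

a_1 = (-2, -3); ‖a_1‖ = 3.6056, so e_1 = (-0.5547, -0.8321).
r_{12} = e_1·a_2 = 0.5547.

r_{12} = 0.5547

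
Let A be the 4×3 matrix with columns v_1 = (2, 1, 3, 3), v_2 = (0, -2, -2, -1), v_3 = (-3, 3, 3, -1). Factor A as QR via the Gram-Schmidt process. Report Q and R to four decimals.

Q = [[0.4170, 0.4947, -0.4594], [0.2085, -0.7870, -0.5775], [0.6255, -0.2923, 0.6562], [0.6255, 0.2248, -0.1575]], R = [[4.7958, -2.2937, 0.6255], [0.0000, 1.9337, -4.9466], [0.0000, 0.0000, 1.7719]]

v_1 = (2, 1, 3, 3); ‖v_1‖ = 4.7958, so q_1 = (0.4170, 0.2085, 0.6255, 0.6255).
q_1·v_2 = 0.4170·0 + 0.2085·(-2) + 0.6255·(-2) + 0.6255·(-1) = -2.2937.
u_2 = v_2 + 2.2937·q_1 = (0.9565, -1.5217, -0.5652, 0.4348).
‖u_2‖ = 1.9337, so q_2 = (0.4947, -0.7870, -0.2923, 0.2248).
q_1·v_3 = 0.4170·(-3) + 0.2085·3 + 0.6255·3 + 0.6255·(-1) = 0.6255; q_2·v_3 = 0.4947·(-3) + (-0.7870)·3 + (-0.2923)·3 + 0.2248·(-1) = -4.9466.
u_3 = v_3 − 0.6255·q_1 + 4.9466·q_2 = (-0.8140, -1.0233, 1.1628, -0.2791).
‖u_3‖ = 1.7719, so q_3 = (-0.4594, -0.5775, 0.6562, -0.1575).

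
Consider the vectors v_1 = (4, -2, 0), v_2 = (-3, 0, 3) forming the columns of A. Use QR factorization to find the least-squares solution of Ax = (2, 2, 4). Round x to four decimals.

q_1 = v_1/‖v_1‖ = (4, -2, 0)/4.4721 = (0.8944, -0.4472, 0.0000).
r_{12} = q_1·v_2 = -2.6833.
u_2 = v_2 + 2.6833·q_1 = (-0.6000, -1.2000, 3.0000).
‖u_2‖ = 3.2863, so q_2 = (-0.1826, -0.3651, 0.9129).
Qᵀb = (0.8944, 2.5560).
Back-substitute: x_2 = 2.5560/3.2863 = 0.7778.
x_1 = (0.8944 + 2.6833·0.7778)/4.4721 = 0.6667.

x = (0.6667, 0.7778)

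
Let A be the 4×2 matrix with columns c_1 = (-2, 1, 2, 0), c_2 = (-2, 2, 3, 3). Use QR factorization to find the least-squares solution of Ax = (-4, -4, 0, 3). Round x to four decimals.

q_1 = c_1/‖c_1‖ = (-2, 1, 2, 0)/3.0000 = (-0.6667, 0.3333, 0.6667, 0.0000).
r_{12} = q_1·c_2 = 4.0000.
u_2 = c_2 − 4.0000·q_1 = (0.6667, 0.6667, 0.3333, 3.0000).
‖u_2‖ = 3.1623, so q_2 = (0.2108, 0.2108, 0.1054, 0.9487).
Qᵀb = (1.3333, 1.1595).
Back-substitute: x_2 = 1.1595/3.1623 = 0.3667.
x_1 = (1.3333 − 4.0000·0.3667)/3.0000 = -0.0444.

x = (-0.0444, 0.3667)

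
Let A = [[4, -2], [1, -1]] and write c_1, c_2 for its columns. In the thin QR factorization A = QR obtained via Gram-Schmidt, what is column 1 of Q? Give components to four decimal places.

c_1 = (4, 1); ‖c_1‖ = 4.1231, so e_1 = (0.9701, 0.2425).

e_1 = (0.9701, 0.2425)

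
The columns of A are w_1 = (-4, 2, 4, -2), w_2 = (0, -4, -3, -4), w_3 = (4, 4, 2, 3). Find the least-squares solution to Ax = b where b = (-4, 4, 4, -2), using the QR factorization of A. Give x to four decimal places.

x = (1.1384, 0.0218, 0.2127)

w_1 = (-4, 2, 4, -2); ‖w_1‖ = 6.3246, so q_1 = (-0.6325, 0.3162, 0.6325, -0.3162).
q_1·w_2 = (-0.6325)·0 + 0.3162·(-4) + 0.6325·(-3) + (-0.3162)·(-4) = -1.8974.
u_2 = w_2 + 1.8974·q_1 = (-1.2000, -3.4000, -1.8000, -4.6000).
‖u_2‖ = 6.1156, so q_2 = (-0.1962, -0.5560, -0.2943, -0.7522).
q_1·w_3 = (-0.6325)·4 + 0.3162·4 + 0.6325·2 + (-0.3162)·3 = -0.9487; q_2·w_3 = (-0.1962)·4 + (-0.5560)·4 + (-0.2943)·2 + (-0.7522)·3 = -5.8539.
u_3 = w_3 + 0.9487·q_1 + 5.8539·q_2 = (2.2513, 1.0455, 0.8770, -1.7032).
‖u_3‖ = 3.1355, so q_3 = (0.7180, 0.3334, 0.2797, -0.5432).
Qᵀb = (6.9570, -1.1119, 0.6668).
Back-substitute: x_3 = 0.6668/3.1355 = 0.2127.
x_2 = (-1.1119 + 5.8539·0.2127)/6.1156 = 0.0218.
x_1 = (6.9570 + 1.8974·0.0218 + 0.9487·0.2127)/6.3246 = 1.1384.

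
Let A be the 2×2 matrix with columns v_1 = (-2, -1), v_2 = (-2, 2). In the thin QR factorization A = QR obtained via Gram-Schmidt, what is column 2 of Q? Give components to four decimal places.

q_2 = (-0.4472, 0.8944)

q_1 = v_1/‖v_1‖ = (-2, -1)/2.2361 = (-0.8944, -0.4472).
r_{12} = q_1·v_2 = 0.8944.
u_2 = v_2 − 0.8944·q_1 = (-1.2000, 2.4000).
‖u_2‖ = 2.6833, so q_2 = (-0.4472, 0.8944).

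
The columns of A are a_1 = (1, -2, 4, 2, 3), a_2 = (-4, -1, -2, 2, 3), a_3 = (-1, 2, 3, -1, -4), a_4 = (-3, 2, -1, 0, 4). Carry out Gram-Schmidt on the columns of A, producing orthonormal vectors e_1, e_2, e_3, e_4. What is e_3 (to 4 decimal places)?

e_3 = (-0.6390, 0.2564, 0.5753, 0.0774, -0.4347)

e_1 = a_1/‖a_1‖ = (1, -2, 4, 2, 3)/5.8310 = (0.1715, -0.3430, 0.6860, 0.3430, 0.5145).
r_{12} = e_1·a_2 = 0.5145.
u_2 = a_2 − 0.5145·e_1 = (-4.0882, -0.8235, -2.3529, 1.8235, 2.7353).
‖u_2‖ = 5.8082, so e_2 = (-0.7039, -0.1418, -0.4051, 0.3140, 0.4709).
r_{13} = e_1·a_3 = -1.2005; r_{23} = e_2·a_3 = -2.9927.
u_3 = a_3 + 1.2005·e_1 + 2.9927·e_2 = (-2.9006, 1.1639, 2.6112, 0.3514, -1.9730).
‖u_3‖ = 4.5390, so e_3 = (-0.6390, 0.2564, 0.5753, 0.0774, -0.4347).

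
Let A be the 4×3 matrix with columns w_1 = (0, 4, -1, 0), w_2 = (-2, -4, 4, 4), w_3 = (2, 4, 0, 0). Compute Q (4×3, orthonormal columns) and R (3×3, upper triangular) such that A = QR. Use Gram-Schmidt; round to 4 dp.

Q = [[0.0000, -0.3748, 0.8668], [0.9701, 0.1323, 0.1196], [-0.2425, 0.5292, 0.4783], [0.0000, 0.7497, 0.0747]], R = [[4.1231, -4.8507, 3.8806], [0.0000, 5.3358, -0.2205], [0.0000, 0.0000, 2.2119]]

e_1 = w_1/‖w_1‖ = (0, 4, -1, 0)/4.1231 = (0.0000, 0.9701, -0.2425, 0.0000).
r_{12} = e_1·w_2 = -4.8507.
u_2 = w_2 + 4.8507·e_1 = (-2.0000, 0.7059, 2.8235, 4.0000).
‖u_2‖ = 5.3358, so e_2 = (-0.3748, 0.1323, 0.5292, 0.7497).
r_{13} = e_1·w_3 = 3.8806; r_{23} = e_2·w_3 = -0.2205.
u_3 = w_3 − 3.8806·e_1 + 0.2205·e_2 = (1.9174, 0.2645, 1.0579, 0.1653).
‖u_3‖ = 2.2119, so e_3 = (0.8668, 0.1196, 0.4783, 0.0747).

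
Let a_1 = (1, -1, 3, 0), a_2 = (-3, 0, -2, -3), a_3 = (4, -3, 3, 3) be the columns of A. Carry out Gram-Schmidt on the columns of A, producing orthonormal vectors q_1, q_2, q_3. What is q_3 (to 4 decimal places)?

q_3 = (0.1850, -0.9105, -0.3652, 0.0584)

q_1 = a_1/‖a_1‖ = (1, -1, 3, 0)/3.3166 = (0.3015, -0.3015, 0.9045, 0.0000).
r_{12} = q_1·a_2 = -2.7136.
u_2 = a_2 + 2.7136·q_1 = (-2.1818, -0.8182, 0.4545, -3.0000).
‖u_2‖ = 3.8258, so q_2 = (-0.5703, -0.2139, 0.1188, -0.7842).
r_{13} = q_1·a_3 = 4.8242; r_{23} = q_2·a_3 = -3.6357.
u_3 = a_3 − 4.8242·q_1 + 3.6357·q_2 = (0.4720, -2.3230, -0.9317, 0.1491).
‖u_3‖ = 2.5513, so q_3 = (0.1850, -0.9105, -0.3652, 0.0584).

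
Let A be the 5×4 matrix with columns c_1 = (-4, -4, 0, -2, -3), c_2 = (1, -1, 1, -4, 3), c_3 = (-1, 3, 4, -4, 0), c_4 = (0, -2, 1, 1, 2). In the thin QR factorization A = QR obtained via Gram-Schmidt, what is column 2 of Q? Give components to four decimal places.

c_1 = (-4, -4, 0, -2, -3); ‖c_1‖ = 6.7082, so e_1 = (-0.5963, -0.5963, 0.0000, -0.2981, -0.4472).
e_1·c_2 = (-0.5963)·1 + (-0.5963)·(-1) + 0.0000·1 + (-0.2981)·(-4) + (-0.4472)·3 = -0.1491.
u_2 = c_2 + 0.1491·e_1 = (0.9111, -1.0889, 1.0000, -4.0444, 2.9333).
‖u_2‖ = 5.2894, so e_2 = (0.1723, -0.2059, 0.1891, -0.7646, 0.5546).

e_2 = (0.1723, -0.2059, 0.1891, -0.7646, 0.5546)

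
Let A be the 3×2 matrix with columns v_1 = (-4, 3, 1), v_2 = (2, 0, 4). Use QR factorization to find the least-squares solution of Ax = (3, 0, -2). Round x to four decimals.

v_1 = (-4, 3, 1); ‖v_1‖ = 5.0990, so q_1 = (-0.7845, 0.5883, 0.1961).
q_1·v_2 = (-0.7845)·2 + 0.5883·0 + 0.1961·4 = -0.7845.
u_2 = v_2 + 0.7845·q_1 = (1.3846, 0.4615, 4.1538).
‖u_2‖ = 4.4028, so q_2 = (0.3145, 0.1048, 0.9435).
Qᵀb = (-2.7456, -0.9435).
Back-substitute: x_2 = -0.9435/4.4028 = -0.2143.
x_1 = (-2.7456 + 0.7845·(-0.2143))/5.0990 = -0.5714.

x = (-0.5714, -0.2143)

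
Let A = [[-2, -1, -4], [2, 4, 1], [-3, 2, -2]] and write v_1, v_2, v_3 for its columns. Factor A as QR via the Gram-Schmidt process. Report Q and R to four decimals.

Q = [[-0.4851, -0.1182, -0.8664], [0.4851, 0.7880, -0.3791], [-0.7276, 0.6042, 0.3249]], R = [[4.1231, 0.9701, 3.8806], [0.0000, 4.4787, 0.0525], [0.0000, 0.0000, 2.4369]]

e_1 = v_1/‖v_1‖ = (-2, 2, -3)/4.1231 = (-0.4851, 0.4851, -0.7276).
r_{12} = e_1·v_2 = 0.9701.
u_2 = v_2 − 0.9701·e_1 = (-0.5294, 3.5294, 2.7059).
‖u_2‖ = 4.4787, so e_2 = (-0.1182, 0.7880, 0.6042).
r_{13} = e_1·v_3 = 3.8806; r_{23} = e_2·v_3 = 0.0525.
u_3 = v_3 − 3.8806·e_1 − 0.0525·e_2 = (-2.1114, -0.9238, 0.7918).
‖u_3‖ = 2.4369, so e_3 = (-0.8664, -0.3791, 0.3249).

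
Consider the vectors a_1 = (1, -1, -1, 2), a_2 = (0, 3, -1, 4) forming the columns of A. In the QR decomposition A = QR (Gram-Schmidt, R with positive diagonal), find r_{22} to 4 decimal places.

r_{22} = 4.5670

a_1 = (1, -1, -1, 2); ‖a_1‖ = 2.6458, so q_1 = (0.3780, -0.3780, -0.3780, 0.7559).
q_1·a_2 = 0.3780·0 + (-0.3780)·3 + (-0.3780)·(-1) + 0.7559·4 = 2.2678.
u_2 = a_2 − 2.2678·q_1 = (-0.8571, 3.8571, -0.1429, 2.2857).
r_{22} = ‖u_2‖ = 4.5670.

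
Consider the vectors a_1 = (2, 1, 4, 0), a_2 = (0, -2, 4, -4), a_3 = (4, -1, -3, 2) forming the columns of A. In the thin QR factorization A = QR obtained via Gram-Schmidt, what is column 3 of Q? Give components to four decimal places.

e_3 = (0.8218, -0.4893, -0.2886, -0.0439)

a_1 = (2, 1, 4, 0); ‖a_1‖ = 4.5826, so e_1 = (0.4364, 0.2182, 0.8729, 0.0000).
e_1·a_2 = 0.4364·0 + 0.2182·(-2) + 0.8729·4 + 0.0000·(-4) = 3.0551.
u_2 = a_2 − 3.0551·e_1 = (-1.3333, -2.6667, 1.3333, -4.0000).
‖u_2‖ = 5.1640, so e_2 = (-0.2582, -0.5164, 0.2582, -0.7746).
e_1·a_3 = 0.4364·4 + 0.2182·(-1) + 0.8729·(-3) + 0.0000·2 = -1.0911; e_2·a_3 = (-0.2582)·4 + (-0.5164)·(-1) + 0.2582·(-3) + (-0.7746)·2 = -2.8402.
u_3 = a_3 + 1.0911·e_1 + 2.8402·e_2 = (3.7429, -2.2286, -1.3143, -0.2000).
‖u_3‖ = 4.5544, so e_3 = (0.8218, -0.4893, -0.2886, -0.0439).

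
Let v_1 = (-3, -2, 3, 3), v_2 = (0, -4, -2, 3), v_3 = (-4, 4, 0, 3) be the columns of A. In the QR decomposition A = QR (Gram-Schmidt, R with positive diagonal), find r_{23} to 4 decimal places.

r_{23} = -2.3181

q_1 = v_1/‖v_1‖ = (-3, -2, 3, 3)/5.5678 = (-0.5388, -0.3592, 0.5388, 0.5388).
r_{12} = q_1·v_2 = 1.9757.
u_2 = v_2 − 1.9757·q_1 = (1.0645, -3.2903, -3.0645, 1.9355).
‖u_2‖ = 5.0097, so q_2 = (0.2125, -0.6568, -0.6117, 0.3863).
r_{23} = q_2·v_3 = -2.3181.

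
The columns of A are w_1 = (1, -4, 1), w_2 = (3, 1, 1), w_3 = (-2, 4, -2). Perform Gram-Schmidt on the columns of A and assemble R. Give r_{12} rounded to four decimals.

r_{12} = 0.0000

w_1 = (1, -4, 1); ‖w_1‖ = 4.2426, so q_1 = (0.2357, -0.9428, 0.2357).
r_{12} = q_1·w_2 = 0.0000.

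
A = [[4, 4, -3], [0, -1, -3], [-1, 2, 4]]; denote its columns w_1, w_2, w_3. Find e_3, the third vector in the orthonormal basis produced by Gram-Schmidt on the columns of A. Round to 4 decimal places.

e_3 = (-0.0788, -0.9457, -0.3152)

w_1 = (4, 0, -1); ‖w_1‖ = 4.1231, so e_1 = (0.9701, 0.0000, -0.2425).
e_1·w_2 = 0.9701·4 + 0.0000·(-1) + (-0.2425)·2 = 3.3955.
u_2 = w_2 − 3.3955·e_1 = (0.7059, -1.0000, 2.8235).
‖u_2‖ = 3.0774, so e_2 = (0.2294, -0.3249, 0.9175).
e_1·w_3 = 0.9701·(-3) + 0.0000·(-3) + (-0.2425)·4 = -3.8806; e_2·w_3 = 0.2294·(-3) + (-0.3249)·(-3) + 0.9175·4 = 3.9567.
u_3 = w_3 + 3.8806·e_1 − 3.9567·e_2 = (-0.1429, -1.7143, -0.5714).
‖u_3‖ = 1.8127, so e_3 = (-0.0788, -0.9457, -0.3152).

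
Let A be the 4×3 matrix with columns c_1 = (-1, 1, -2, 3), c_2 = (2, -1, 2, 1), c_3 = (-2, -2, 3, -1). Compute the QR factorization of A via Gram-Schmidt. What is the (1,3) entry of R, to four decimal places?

c_1 = (-1, 1, -2, 3); ‖c_1‖ = 3.8730, so q_1 = (-0.2582, 0.2582, -0.5164, 0.7746).
r_{13} = q_1·c_3 = -2.3238.

r_{13} = -2.3238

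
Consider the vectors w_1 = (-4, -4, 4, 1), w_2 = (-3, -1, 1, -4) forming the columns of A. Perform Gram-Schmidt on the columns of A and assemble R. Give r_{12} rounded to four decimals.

q_1 = w_1/‖w_1‖ = (-4, -4, 4, 1)/7.0000 = (-0.5714, -0.5714, 0.5714, 0.1429).
r_{12} = q_1·w_2 = 2.2857.

r_{12} = 2.2857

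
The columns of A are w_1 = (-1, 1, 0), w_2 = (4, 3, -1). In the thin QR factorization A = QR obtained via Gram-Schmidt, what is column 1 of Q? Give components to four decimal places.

w_1 = (-1, 1, 0); ‖w_1‖ = 1.4142, so q_1 = (-0.7071, 0.7071, 0.0000).

q_1 = (-0.7071, 0.7071, 0.0000)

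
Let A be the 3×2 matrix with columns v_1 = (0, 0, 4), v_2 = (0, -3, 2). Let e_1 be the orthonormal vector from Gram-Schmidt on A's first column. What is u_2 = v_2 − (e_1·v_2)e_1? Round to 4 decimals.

v_1 = (0, 0, 4); ‖v_1‖ = 4.0000, so e_1 = (0.0000, 0.0000, 1.0000).
e_1·v_2 = 0.0000·0 + 0.0000·(-3) + 1.0000·2 = 2.0000.
u_2 = v_2 − 2.0000·e_1 = (0.0000, -3.0000, 0.0000).

u_2 = (0.0000, -3.0000, 0.0000)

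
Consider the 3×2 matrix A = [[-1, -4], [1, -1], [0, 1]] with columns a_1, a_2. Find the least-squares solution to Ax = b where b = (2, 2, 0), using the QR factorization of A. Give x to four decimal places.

x = (1.1111, -0.7407)

a_1 = (-1, 1, 0); ‖a_1‖ = 1.4142, so q_1 = (-0.7071, 0.7071, 0.0000).
q_1·a_2 = (-0.7071)·(-4) + 0.7071·(-1) + 0.0000·1 = 2.1213.
u_2 = a_2 − 2.1213·q_1 = (-2.5000, -2.5000, 1.0000).
‖u_2‖ = 3.6742, so q_2 = (-0.6804, -0.6804, 0.2722).
Qᵀb = (0.0000, -2.7217).
Back-substitute: x_2 = -2.7217/3.6742 = -0.7407.
x_1 = (0.0000 − 2.1213·(-0.7407))/1.4142 = 1.1111.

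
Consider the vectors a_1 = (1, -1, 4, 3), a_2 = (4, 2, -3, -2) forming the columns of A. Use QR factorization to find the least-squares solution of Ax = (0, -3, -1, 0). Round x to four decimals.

a_1 = (1, -1, 4, 3); ‖a_1‖ = 5.1962, so e_1 = (0.1925, -0.1925, 0.7698, 0.5774).
e_1·a_2 = 0.1925·4 + (-0.1925)·2 + 0.7698·(-3) + 0.5774·(-2) = -3.0792.
u_2 = a_2 + 3.0792·e_1 = (4.5926, 1.4074, -0.6296, -0.2222).
‖u_2‖ = 4.8496, so e_2 = (0.9470, 0.2902, -0.1298, -0.0458).
Qᵀb = (-0.1925, -0.7408).
Back-substitute: x_2 = -0.7408/4.8496 = -0.1528.
x_1 = (-0.1925 + 3.0792·(-0.1528))/5.1962 = -0.1276.

x = (-0.1276, -0.1528)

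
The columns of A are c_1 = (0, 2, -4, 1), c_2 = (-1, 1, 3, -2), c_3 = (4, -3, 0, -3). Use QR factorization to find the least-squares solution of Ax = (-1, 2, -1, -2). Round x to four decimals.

q_1 = c_1/‖c_1‖ = (0, 2, -4, 1)/4.5826 = (0.0000, 0.4364, -0.8729, 0.2182).
r_{12} = q_1·c_2 = -2.6186.
u_2 = c_2 + 2.6186·q_1 = (-1.0000, 2.1429, 0.7143, -1.4286).
‖u_2‖ = 2.8536, so q_2 = (-0.3504, 0.7509, 0.2503, -0.5006).
r_{13} = q_1·c_3 = -1.9640; r_{23} = q_2·c_3 = -2.1527.
u_3 = c_3 + 1.9640·q_1 + 2.1527·q_2 = (3.2456, -0.5263, -1.1754, -3.6491).
‖u_3‖ = 5.0506, so q_3 = (0.6426, -0.1042, -0.2327, -0.7225).
Qᵀb = (1.3093, 2.6033, 0.8267).
Back-substitute: x_3 = 0.8267/5.0506 = 0.1637.
x_2 = (2.6033 + 2.1527·0.1637)/2.8536 = 1.0358.
x_1 = (1.3093 + 2.6186·1.0358 + 1.9640·0.1637)/4.5826 = 0.9477.

x = (0.9477, 1.0358, 0.1637)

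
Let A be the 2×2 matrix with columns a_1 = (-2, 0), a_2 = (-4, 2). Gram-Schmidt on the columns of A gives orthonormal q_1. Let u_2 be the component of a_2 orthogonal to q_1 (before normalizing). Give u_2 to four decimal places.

q_1 = a_1/‖a_1‖ = (-2, 0)/2.0000 = (-1.0000, 0.0000).
r_{12} = q_1·a_2 = 4.0000.
u_2 = a_2 − 4.0000·q_1 = (0.0000, 2.0000).

u_2 = (0.0000, 2.0000)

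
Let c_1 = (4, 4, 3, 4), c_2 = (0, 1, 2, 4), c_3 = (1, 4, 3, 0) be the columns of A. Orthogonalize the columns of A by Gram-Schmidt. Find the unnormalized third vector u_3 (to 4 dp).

c_1 = (4, 4, 3, 4); ‖c_1‖ = 7.5498, so q_1 = (0.5298, 0.5298, 0.3974, 0.5298).
q_1·c_2 = 0.5298·0 + 0.5298·1 + 0.3974·2 + 0.5298·4 = 3.4438.
u_2 = c_2 − 3.4438·q_1 = (-1.8246, -0.8246, 0.6316, 2.1754).
‖u_2‖ = 3.0233, so q_2 = (-0.6035, -0.2727, 0.2089, 0.7196).
q_1·c_3 = 0.5298·1 + 0.5298·4 + 0.3974·3 + 0.5298·0 = 3.8411; q_2·c_3 = (-0.6035)·1 + (-0.2727)·4 + 0.2089·3 + 0.7196·0 = -1.0677.
u_3 = c_3 − 3.8411·q_1 + 1.0677·q_2 = (-1.6795, 1.6737, 1.6967, -1.2668).

u_3 = (-1.6795, 1.6737, 1.6967, -1.2668)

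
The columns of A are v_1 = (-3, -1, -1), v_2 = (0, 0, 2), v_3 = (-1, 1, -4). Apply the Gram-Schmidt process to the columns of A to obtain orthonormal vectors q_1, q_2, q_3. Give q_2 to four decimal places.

q_1 = v_1/‖v_1‖ = (-3, -1, -1)/3.3166 = (-0.9045, -0.3015, -0.3015).
r_{12} = q_1·v_2 = -0.6030.
u_2 = v_2 + 0.6030·q_1 = (-0.5455, -0.1818, 1.8182).
‖u_2‖ = 1.9069, so q_2 = (-0.2860, -0.0953, 0.9535).

q_2 = (-0.2860, -0.0953, 0.9535)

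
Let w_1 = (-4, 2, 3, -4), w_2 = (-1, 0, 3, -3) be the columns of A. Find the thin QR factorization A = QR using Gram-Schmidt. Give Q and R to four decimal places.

q_1 = w_1/‖w_1‖ = (-4, 2, 3, -4)/6.7082 = (-0.5963, 0.2981, 0.4472, -0.5963).
r_{12} = q_1·w_2 = 3.7268.
u_2 = w_2 − 3.7268·q_1 = (1.2222, -1.1111, 1.3333, -0.7778).
‖u_2‖ = 2.2608, so q_2 = (0.5406, -0.4915, 0.5898, -0.3440).

Q = [[-0.5963, 0.5406], [0.2981, -0.4915], [0.4472, 0.5898], [-0.5963, -0.3440]], R = [[6.7082, 3.7268], [0.0000, 2.2608]]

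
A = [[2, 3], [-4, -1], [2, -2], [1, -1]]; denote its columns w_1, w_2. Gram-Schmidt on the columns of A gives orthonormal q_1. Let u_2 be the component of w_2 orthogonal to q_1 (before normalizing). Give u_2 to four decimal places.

w_1 = (2, -4, 2, 1); ‖w_1‖ = 5.0000, so q_1 = (0.4000, -0.8000, 0.4000, 0.2000).
q_1·w_2 = 0.4000·3 + (-0.8000)·(-1) + 0.4000·(-2) + 0.2000·(-1) = 1.0000.
u_2 = w_2 − 1.0000·q_1 = (2.6000, -0.2000, -2.4000, -1.2000).

u_2 = (2.6000, -0.2000, -2.4000, -1.2000)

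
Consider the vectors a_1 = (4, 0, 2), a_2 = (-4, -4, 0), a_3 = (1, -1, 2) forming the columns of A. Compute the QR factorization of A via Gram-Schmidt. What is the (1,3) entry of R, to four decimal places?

q_1 = a_1/‖a_1‖ = (4, 0, 2)/4.4721 = (0.8944, 0.0000, 0.4472).
r_{13} = q_1·a_3 = 1.7889.

r_{13} = 1.7889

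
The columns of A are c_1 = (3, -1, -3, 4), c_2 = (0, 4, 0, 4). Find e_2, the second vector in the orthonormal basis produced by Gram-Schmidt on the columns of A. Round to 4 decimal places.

e_2 = (-0.1948, 0.8224, 0.1948, 0.4978)

c_1 = (3, -1, -3, 4); ‖c_1‖ = 5.9161, so e_1 = (0.5071, -0.1690, -0.5071, 0.6761).
e_1·c_2 = 0.5071·0 + (-0.1690)·4 + (-0.5071)·0 + 0.6761·4 = 2.0284.
u_2 = c_2 − 2.0284·e_1 = (-1.0286, 4.3429, 1.0286, 2.6286).
‖u_2‖ = 5.2807, so e_2 = (-0.1948, 0.8224, 0.1948, 0.4978).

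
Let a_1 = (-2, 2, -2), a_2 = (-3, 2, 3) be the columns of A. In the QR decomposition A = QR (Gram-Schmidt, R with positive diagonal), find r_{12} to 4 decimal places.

a_1 = (-2, 2, -2); ‖a_1‖ = 3.4641, so e_1 = (-0.5774, 0.5774, -0.5774).
r_{12} = e_1·a_2 = 1.1547.

r_{12} = 1.1547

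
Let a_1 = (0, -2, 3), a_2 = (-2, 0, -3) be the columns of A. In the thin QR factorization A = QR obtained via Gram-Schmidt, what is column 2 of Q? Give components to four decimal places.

a_1 = (0, -2, 3); ‖a_1‖ = 3.6056, so q_1 = (0.0000, -0.5547, 0.8321).
q_1·a_2 = 0.0000·(-2) + (-0.5547)·0 + 0.8321·(-3) = -2.4962.
u_2 = a_2 + 2.4962·q_1 = (-2.0000, -1.3846, -0.9231).
‖u_2‖ = 2.6018, so q_2 = (-0.7687, -0.5322, -0.3548).

q_2 = (-0.7687, -0.5322, -0.3548)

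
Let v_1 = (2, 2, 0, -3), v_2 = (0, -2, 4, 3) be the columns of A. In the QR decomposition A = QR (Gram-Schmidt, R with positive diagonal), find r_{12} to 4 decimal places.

r_{12} = -3.1530

v_1 = (2, 2, 0, -3); ‖v_1‖ = 4.1231, so q_1 = (0.4851, 0.4851, 0.0000, -0.7276).
r_{12} = q_1·v_2 = -3.1530.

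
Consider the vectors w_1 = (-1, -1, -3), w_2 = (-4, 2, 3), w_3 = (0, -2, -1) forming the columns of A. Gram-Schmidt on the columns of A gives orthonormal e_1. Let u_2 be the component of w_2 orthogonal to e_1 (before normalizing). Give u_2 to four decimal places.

u_2 = (-4.6364, 1.3636, 1.0909)

w_1 = (-1, -1, -3); ‖w_1‖ = 3.3166, so e_1 = (-0.3015, -0.3015, -0.9045).
e_1·w_2 = (-0.3015)·(-4) + (-0.3015)·2 + (-0.9045)·3 = -2.1106.
u_2 = w_2 + 2.1106·e_1 = (-4.6364, 1.3636, 1.0909).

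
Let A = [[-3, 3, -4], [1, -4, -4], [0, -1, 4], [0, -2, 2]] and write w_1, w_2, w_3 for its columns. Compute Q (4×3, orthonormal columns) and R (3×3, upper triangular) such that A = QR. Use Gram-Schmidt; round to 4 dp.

Q = [[-0.9487, -0.2487, -0.1780], [0.3162, -0.7460, -0.5341], [0.0000, -0.2763, 0.6887], [0.0000, -0.5526, 0.4568]], R = [[3.1623, -4.1110, 2.5298], [0.0000, 3.6194, 1.7683], [0.0000, 0.0000, 6.5172]]

w_1 = (-3, 1, 0, 0); ‖w_1‖ = 3.1623, so e_1 = (-0.9487, 0.3162, 0.0000, 0.0000).
e_1·w_2 = (-0.9487)·3 + 0.3162·(-4) + 0.0000·(-1) + 0.0000·(-2) = -4.1110.
u_2 = w_2 + 4.1110·e_1 = (-0.9000, -2.7000, -1.0000, -2.0000).
‖u_2‖ = 3.6194, so e_2 = (-0.2487, -0.7460, -0.2763, -0.5526).
e_1·w_3 = (-0.9487)·(-4) + 0.3162·(-4) + 0.0000·4 + 0.0000·2 = 2.5298; e_2·w_3 = (-0.2487)·(-4) + (-0.7460)·(-4) + (-0.2763)·4 + (-0.5526)·2 = 1.7683.
u_3 = w_3 − 2.5298·e_1 − 1.7683·e_2 = (-1.1603, -3.4809, 4.4885, 2.9771).
‖u_3‖ = 6.5172, so e_3 = (-0.1780, -0.5341, 0.6887, 0.4568).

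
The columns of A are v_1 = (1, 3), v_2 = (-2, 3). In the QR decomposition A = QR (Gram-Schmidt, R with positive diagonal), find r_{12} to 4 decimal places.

v_1 = (1, 3); ‖v_1‖ = 3.1623, so q_1 = (0.3162, 0.9487).
r_{12} = q_1·v_2 = 2.2136.

r_{12} = 2.2136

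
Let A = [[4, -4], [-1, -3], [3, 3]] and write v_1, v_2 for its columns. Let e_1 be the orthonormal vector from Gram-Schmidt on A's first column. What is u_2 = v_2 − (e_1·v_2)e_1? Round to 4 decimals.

u_2 = (-3.3846, -3.1538, 3.4615)

v_1 = (4, -1, 3); ‖v_1‖ = 5.0990, so e_1 = (0.7845, -0.1961, 0.5883).
e_1·v_2 = 0.7845·(-4) + (-0.1961)·(-3) + 0.5883·3 = -0.7845.
u_2 = v_2 + 0.7845·e_1 = (-3.3846, -3.1538, 3.4615).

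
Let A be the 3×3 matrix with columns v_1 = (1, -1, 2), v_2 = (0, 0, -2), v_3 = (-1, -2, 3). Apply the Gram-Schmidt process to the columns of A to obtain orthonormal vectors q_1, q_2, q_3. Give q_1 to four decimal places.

q_1 = v_1/‖v_1‖ = (1, -1, 2)/2.4495 = (0.4082, -0.4082, 0.8165).

q_1 = (0.4082, -0.4082, 0.8165)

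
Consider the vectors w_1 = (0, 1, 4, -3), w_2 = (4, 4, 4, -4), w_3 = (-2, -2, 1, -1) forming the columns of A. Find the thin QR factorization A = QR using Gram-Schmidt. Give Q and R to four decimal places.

Q = [[0.0000, 0.8062, 0.3162], [0.1961, 0.5582, -0.6325], [0.7845, -0.1861, -0.3162], [-0.5883, -0.0620, -0.6325]], R = [[5.0990, 6.2757, 0.9806], [0.0000, 4.9614, -2.8528], [0.0000, 0.0000, 0.9487]]

e_1 = w_1/‖w_1‖ = (0, 1, 4, -3)/5.0990 = (0.0000, 0.1961, 0.7845, -0.5883).
r_{12} = e_1·w_2 = 6.2757.
u_2 = w_2 − 6.2757·e_1 = (4.0000, 2.7692, -0.9231, -0.3077).
‖u_2‖ = 4.9614, so e_2 = (0.8062, 0.5582, -0.1861, -0.0620).
r_{13} = e_1·w_3 = 0.9806; r_{23} = e_2·w_3 = -2.8528.
u_3 = w_3 − 0.9806·e_1 + 2.8528·e_2 = (0.3000, -0.6000, -0.3000, -0.6000).
‖u_3‖ = 0.9487, so e_3 = (0.3162, -0.6325, -0.3162, -0.6325).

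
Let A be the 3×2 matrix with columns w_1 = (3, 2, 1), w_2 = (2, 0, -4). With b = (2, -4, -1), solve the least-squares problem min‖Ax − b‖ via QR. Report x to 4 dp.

x = (-0.2754, 0.4275)

q_1 = w_1/‖w_1‖ = (3, 2, 1)/3.7417 = (0.8018, 0.5345, 0.2673).
r_{12} = q_1·w_2 = 0.5345.
u_2 = w_2 − 0.5345·q_1 = (1.5714, -0.2857, -4.1429).
‖u_2‖ = 4.4401, so q_2 = (0.3539, -0.0643, -0.9331).
Qᵀb = (-0.8018, 1.8983).
Back-substitute: x_2 = 1.8983/4.4401 = 0.4275.
x_1 = (-0.8018 − 0.5345·0.4275)/3.7417 = -0.2754.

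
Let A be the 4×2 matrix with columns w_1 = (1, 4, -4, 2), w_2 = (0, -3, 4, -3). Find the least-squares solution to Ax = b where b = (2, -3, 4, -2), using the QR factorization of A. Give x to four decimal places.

x = (0.3333, 1.2451)

w_1 = (1, 4, -4, 2); ‖w_1‖ = 6.0828, so q_1 = (0.1644, 0.6576, -0.6576, 0.3288).
q_1·w_2 = 0.1644·0 + 0.6576·(-3) + (-0.6576)·4 + 0.3288·(-3) = -5.5896.
u_2 = w_2 + 5.5896·q_1 = (0.9189, 0.6757, 0.3243, -1.1622).
‖u_2‖ = 1.6603, so q_2 = (0.5534, 0.4069, 0.1953, -0.7000).
Qᵀb = (-4.9320, 2.0673).
Back-substitute: x_2 = 2.0673/1.6603 = 1.2451.
x_1 = (-4.9320 + 5.5896·1.2451)/6.0828 = 0.3333.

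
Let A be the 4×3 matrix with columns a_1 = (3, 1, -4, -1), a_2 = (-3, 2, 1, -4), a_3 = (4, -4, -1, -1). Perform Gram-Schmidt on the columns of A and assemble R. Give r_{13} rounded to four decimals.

a_1 = (3, 1, -4, -1); ‖a_1‖ = 5.1962, so e_1 = (0.5774, 0.1925, -0.7698, -0.1925).
r_{13} = e_1·a_3 = 2.5019.

r_{13} = 2.5019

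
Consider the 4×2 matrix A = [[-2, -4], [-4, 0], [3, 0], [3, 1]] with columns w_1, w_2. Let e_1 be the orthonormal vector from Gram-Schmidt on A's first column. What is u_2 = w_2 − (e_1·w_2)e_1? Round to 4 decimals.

e_1 = w_1/‖w_1‖ = (-2, -4, 3, 3)/6.1644 = (-0.3244, -0.6489, 0.4867, 0.4867).
r_{12} = e_1·w_2 = 1.7844.
u_2 = w_2 − 1.7844·e_1 = (-3.4211, 1.1579, -0.8684, 0.1316).

u_2 = (-3.4211, 1.1579, -0.8684, 0.1316)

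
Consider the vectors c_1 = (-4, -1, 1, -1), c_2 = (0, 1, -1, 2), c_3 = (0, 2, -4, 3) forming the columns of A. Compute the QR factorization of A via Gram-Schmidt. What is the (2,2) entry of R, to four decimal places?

c_1 = (-4, -1, 1, -1); ‖c_1‖ = 4.3589, so q_1 = (-0.9177, -0.2294, 0.2294, -0.2294).
q_1·c_2 = (-0.9177)·0 + (-0.2294)·1 + 0.2294·(-1) + (-0.2294)·2 = -0.9177.
u_2 = c_2 + 0.9177·q_1 = (-0.8421, 0.7895, -0.7895, 1.7895).
r_{22} = ‖u_2‖ = 2.2711.

r_{22} = 2.2711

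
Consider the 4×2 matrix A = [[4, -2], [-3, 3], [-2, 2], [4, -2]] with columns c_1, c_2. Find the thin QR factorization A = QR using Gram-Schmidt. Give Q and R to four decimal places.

c_1 = (4, -3, -2, 4); ‖c_1‖ = 6.7082, so q_1 = (0.5963, -0.4472, -0.2981, 0.5963).
q_1·c_2 = 0.5963·(-2) + (-0.4472)·3 + (-0.2981)·2 + 0.5963·(-2) = -4.3231.
u_2 = c_2 + 4.3231·q_1 = (0.5778, 1.0667, 0.7111, 0.5778).
‖u_2‖ = 1.5202, so q_2 = (0.3801, 0.7016, 0.4678, 0.3801).

Q = [[0.5963, 0.3801], [-0.4472, 0.7016], [-0.2981, 0.4678], [0.5963, 0.3801]], R = [[6.7082, -4.3231], [0.0000, 1.5202]]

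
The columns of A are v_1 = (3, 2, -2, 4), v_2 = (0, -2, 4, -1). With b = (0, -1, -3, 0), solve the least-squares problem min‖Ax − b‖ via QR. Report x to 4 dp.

x = (-0.1739, -0.6087)

v_1 = (3, 2, -2, 4); ‖v_1‖ = 5.7446, so e_1 = (0.5222, 0.3482, -0.3482, 0.6963).
e_1·v_2 = 0.5222·0 + 0.3482·(-2) + (-0.3482)·4 + 0.6963·(-1) = -2.7852.
u_2 = v_2 + 2.7852·e_1 = (1.4545, -1.0303, 3.0303, 0.9394).
‖u_2‖ = 3.6390, so e_2 = (0.3997, -0.2831, 0.8327, 0.2581).
Qᵀb = (0.6963, -2.2151).
Back-substitute: x_2 = -2.2151/3.6390 = -0.6087.
x_1 = (0.6963 + 2.7852·(-0.6087))/5.7446 = -0.1739.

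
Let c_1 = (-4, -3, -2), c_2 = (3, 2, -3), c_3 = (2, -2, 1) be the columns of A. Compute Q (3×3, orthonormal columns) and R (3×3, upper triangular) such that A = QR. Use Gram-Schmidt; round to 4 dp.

c_1 = (-4, -3, -2); ‖c_1‖ = 5.3852, so e_1 = (-0.7428, -0.5571, -0.3714).
e_1·c_2 = (-0.7428)·3 + (-0.5571)·2 + (-0.3714)·(-3) = -2.2283.
u_2 = c_2 + 2.2283·e_1 = (1.3448, 0.7586, -3.8276).
‖u_2‖ = 4.1273, so e_2 = (0.3258, 0.1838, -0.9274).
e_1·c_3 = (-0.7428)·2 + (-0.5571)·(-2) + (-0.3714)·1 = -0.7428; e_2·c_3 = 0.3258·2 + 0.1838·(-2) + (-0.9274)·1 = -0.6433.
u_3 = c_3 + 0.7428·e_1 + 0.6433·e_2 = (1.6579, -2.2955, 0.1275).
‖u_3‖ = 2.8345, so e_3 = (0.5849, -0.8099, 0.0450).

Q = [[-0.7428, 0.3258, 0.5849], [-0.5571, 0.1838, -0.8099], [-0.3714, -0.9274, 0.0450]], R = [[5.3852, -2.2283, -0.7428], [0.0000, 4.1273, -0.6433], [0.0000, 0.0000, 2.8345]]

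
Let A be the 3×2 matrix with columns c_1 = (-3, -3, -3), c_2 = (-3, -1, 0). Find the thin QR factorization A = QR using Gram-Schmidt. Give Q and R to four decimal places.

Q = [[-0.5774, -0.7715], [-0.5774, 0.1543], [-0.5774, 0.6172]], R = [[5.1962, 2.3094], [0.0000, 2.1602]]

c_1 = (-3, -3, -3); ‖c_1‖ = 5.1962, so q_1 = (-0.5774, -0.5774, -0.5774).
q_1·c_2 = (-0.5774)·(-3) + (-0.5774)·(-1) + (-0.5774)·0 = 2.3094.
u_2 = c_2 − 2.3094·q_1 = (-1.6667, 0.3333, 1.3333).
‖u_2‖ = 2.1602, so q_2 = (-0.7715, 0.1543, 0.6172).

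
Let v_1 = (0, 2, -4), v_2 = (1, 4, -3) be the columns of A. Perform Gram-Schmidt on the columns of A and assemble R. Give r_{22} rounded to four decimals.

q_1 = v_1/‖v_1‖ = (0, 2, -4)/4.4721 = (0.0000, 0.4472, -0.8944).
r_{12} = q_1·v_2 = 4.4721.
u_2 = v_2 − 4.4721·q_1 = (1.0000, 2.0000, 1.0000).
r_{22} = ‖u_2‖ = 2.4495.

r_{22} = 2.4495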